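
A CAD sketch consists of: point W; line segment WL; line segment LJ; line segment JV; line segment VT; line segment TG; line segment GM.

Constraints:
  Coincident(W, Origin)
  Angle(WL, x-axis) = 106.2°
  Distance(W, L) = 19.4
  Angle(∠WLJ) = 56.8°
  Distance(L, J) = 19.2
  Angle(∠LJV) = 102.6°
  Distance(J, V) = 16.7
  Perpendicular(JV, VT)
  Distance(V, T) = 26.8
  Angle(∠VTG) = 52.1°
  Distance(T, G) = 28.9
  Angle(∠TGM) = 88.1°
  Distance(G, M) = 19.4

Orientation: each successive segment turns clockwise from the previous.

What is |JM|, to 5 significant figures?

8.6123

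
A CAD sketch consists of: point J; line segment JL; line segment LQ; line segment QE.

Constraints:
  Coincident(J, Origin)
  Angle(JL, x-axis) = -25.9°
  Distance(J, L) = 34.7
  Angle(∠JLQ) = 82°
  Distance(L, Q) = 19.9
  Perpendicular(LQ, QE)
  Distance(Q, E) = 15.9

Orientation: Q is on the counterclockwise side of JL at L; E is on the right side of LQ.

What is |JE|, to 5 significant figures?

52.473

∠JLQ = 82.0°, so LQ runs at -25.9° + (180° − 82.0°) = 72.100° from the x-axis; with |LQ| = 19.9, Q = L + 19.9·(cos 72.100°, sin 72.100°) = (37.331, 3.7797). LQ is perpendicular to QE; with |QE| = 15.9 on the right of LQ, E = Q + 15.9·(0.95159, -0.30736) = (52.461, -1.1073). Then |JE| = |E − J| = 52.473.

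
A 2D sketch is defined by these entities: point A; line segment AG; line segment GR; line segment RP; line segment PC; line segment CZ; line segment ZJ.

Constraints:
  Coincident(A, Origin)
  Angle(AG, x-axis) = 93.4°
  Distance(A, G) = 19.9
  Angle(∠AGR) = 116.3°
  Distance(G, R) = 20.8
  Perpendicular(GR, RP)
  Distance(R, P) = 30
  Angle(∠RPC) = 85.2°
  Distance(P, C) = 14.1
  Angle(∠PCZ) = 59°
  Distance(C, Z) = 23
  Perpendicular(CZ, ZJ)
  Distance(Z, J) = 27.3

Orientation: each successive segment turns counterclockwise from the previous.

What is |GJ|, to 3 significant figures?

49.8

∠PCZ = 59.0° gives CZ at 103° from the x-axis; with |CZ| = 23.0, Z = (-23.7, 18.4). CZ is perpendicular to ZJ, so ZJ runs at -167°; with |ZJ| = 27.3, J = (-50.4, 12.3). Then |GJ| = |J − G| = 49.8.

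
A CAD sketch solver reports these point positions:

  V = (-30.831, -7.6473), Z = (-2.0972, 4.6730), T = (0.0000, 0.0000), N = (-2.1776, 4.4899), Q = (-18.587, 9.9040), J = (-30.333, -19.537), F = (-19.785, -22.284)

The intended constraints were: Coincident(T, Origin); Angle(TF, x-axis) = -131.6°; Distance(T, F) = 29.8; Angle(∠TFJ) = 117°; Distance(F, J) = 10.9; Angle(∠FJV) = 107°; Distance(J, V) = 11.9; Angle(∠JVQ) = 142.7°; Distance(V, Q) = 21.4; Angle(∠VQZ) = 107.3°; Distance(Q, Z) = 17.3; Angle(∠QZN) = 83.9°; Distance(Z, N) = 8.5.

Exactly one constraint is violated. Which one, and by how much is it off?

Distance(Z, N) = 8.5 — off by 8.30.

T = (0.00, 0.00) ✓; TF at -131.6° ✓; |TF| = 29.80 ✓; ∠TFJ = 117.0° ✓; |FJ| = 10.90 ✓; ∠FJV = 107.0° ✓; |JV| = 11.90 ✓; ∠JVQ = 142.7° ✓; |VQ| = 21.40 ✓; ∠VQZ = 107.3° ✓; |QZ| = 17.30 ✓; ∠QZN = 83.89° ✓; |ZN| = 0.2000 ✗.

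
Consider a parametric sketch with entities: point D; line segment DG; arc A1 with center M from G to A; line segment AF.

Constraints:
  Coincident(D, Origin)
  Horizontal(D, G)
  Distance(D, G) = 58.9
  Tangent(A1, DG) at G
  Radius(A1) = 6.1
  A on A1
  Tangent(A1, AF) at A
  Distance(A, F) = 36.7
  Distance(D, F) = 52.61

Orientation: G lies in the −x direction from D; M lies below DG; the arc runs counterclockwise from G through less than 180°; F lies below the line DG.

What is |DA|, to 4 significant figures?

64.12

D is at the origin; DG is horizontal with |DG| = 58.9 and G on the −x side, so G = (-58.90, 0.000). The tangent condition forces MG to be normal to DG, so M = G + (0, -6.1) = (-58.90, -6.100). Since MA ⟂ AF (tangency), |MF| = √(6.1² + 36.7²) = 37.20 regardless of where A sits on A1. So F lies on both circle(D, 52.61) and circle(M, 37.20); the below-DG intersection is F = (-37.71, -36.68). A is the foot of the tangent from F: A = (-63.28, -10.35).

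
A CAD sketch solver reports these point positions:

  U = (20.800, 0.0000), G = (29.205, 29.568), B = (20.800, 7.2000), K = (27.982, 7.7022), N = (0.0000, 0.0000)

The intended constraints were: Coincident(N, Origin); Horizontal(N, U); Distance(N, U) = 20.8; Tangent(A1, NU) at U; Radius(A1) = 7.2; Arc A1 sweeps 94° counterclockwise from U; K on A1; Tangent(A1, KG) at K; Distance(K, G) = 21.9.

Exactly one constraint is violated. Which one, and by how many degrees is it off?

Tangent(A1, KG) at K — off by 7.20°.

N = (0.00, 0.00) ✓; N.y = 0.00, U.y = 0.00 ✓; |NU| = 20.80 ✓; ∠(BU, UN) = 90.00° ✓; |BU| = 7.200 ✓; bearing(B→K) − bearing(B→U) = 94.00° ✓; |BK| = 7.200 ✓; ∠(BK, KG) = 97.20° ✗; |KG| = 21.90 ✓.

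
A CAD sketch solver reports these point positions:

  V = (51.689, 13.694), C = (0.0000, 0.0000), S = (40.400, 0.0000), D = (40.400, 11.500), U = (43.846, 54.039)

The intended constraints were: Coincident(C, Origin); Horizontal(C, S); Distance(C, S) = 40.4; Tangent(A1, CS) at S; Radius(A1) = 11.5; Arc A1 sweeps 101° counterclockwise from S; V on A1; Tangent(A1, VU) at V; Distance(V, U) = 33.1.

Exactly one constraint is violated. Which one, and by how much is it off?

Distance(V, U) = 33.1 — off by 8.00.

C = (0.00, 0.00) ✓; C.y = 0.00, S.y = 0.00 ✓; |CS| = 40.40 ✓; ∠(DS, SC) = 90.00° ✓; |DS| = 11.50 ✓; bearing(D→V) − bearing(D→S) = 101.0° ✓; |DV| = 11.50 ✓; ∠(DV, VU) = 90.00° ✓; |VU| = 41.10 ✗.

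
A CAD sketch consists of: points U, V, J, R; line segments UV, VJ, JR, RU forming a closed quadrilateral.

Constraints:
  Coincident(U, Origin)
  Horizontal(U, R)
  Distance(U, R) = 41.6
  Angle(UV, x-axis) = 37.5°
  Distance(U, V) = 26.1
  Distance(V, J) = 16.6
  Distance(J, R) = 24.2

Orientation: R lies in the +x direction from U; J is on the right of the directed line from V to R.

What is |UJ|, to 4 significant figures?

17.41

U is at the origin; UR is horizontal with |UR| = 41.6 and R in +x, so R = (41.6, 0). UV runs at 37.5° with |UV| = 26.1, so V = (20.71, 15.89). J is determined by |VJ| = 16.6 and |JR| = 24.2 together: it lies at the intersection of circle(V, 16.6) and circle(R, 24.2). With |VR| = 26.25, the foot of the radical line on VR is 7.218 from V and the perpendicular offset is √(16.6² − 7.218²) = 14.95. Taking the right-of-VR solution: J = (17.40, -0.3793).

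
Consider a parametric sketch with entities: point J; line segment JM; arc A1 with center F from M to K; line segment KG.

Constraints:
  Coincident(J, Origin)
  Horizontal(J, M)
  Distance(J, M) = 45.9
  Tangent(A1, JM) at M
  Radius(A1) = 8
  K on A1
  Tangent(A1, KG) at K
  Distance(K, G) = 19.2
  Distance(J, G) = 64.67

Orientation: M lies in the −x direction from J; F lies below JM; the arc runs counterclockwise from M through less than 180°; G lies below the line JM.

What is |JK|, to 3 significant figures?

53.5

Checks: |FK| = 8.000 ✓; ∠(FK, KG) = 90.00° ✓; |KG| = 19.20 ✓; |JG| = 64.67 ✓.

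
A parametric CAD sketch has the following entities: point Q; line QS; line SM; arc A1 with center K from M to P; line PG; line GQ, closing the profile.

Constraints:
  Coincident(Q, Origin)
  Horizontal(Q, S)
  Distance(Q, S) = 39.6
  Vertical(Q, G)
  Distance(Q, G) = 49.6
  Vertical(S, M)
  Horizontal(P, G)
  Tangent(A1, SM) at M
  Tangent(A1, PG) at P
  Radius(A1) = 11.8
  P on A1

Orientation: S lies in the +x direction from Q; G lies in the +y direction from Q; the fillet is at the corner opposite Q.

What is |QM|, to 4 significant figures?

54.74

The virtual corner opposite Q is at (39.60, 49.60). The tangent condition forces KM to be normal to SM and A1 meets PG tangentially, so KP is at right angles to PG, with radius 11.8, so the center K sits 11.8 in from both sides at K = (27.80, 37.80). That places the tangent points at M = (39.60, 37.80) on SM and P = (27.80, 49.60) on PG. Then |QM| = |M − Q| = 54.74.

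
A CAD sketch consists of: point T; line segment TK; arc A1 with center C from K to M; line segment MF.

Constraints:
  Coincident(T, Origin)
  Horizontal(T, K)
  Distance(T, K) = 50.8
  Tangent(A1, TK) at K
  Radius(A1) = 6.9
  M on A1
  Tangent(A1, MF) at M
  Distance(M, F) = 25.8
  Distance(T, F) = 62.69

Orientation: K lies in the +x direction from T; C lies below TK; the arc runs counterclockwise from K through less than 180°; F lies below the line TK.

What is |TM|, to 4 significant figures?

45.25

T is at the origin; T and K share the same y with |TK| = 50.8 and K on the +x side, so K = (50.80, 0.000). Tangency of A1 to TK means the radius CK is perpendicular to TK, so C = K + (0, -6.9) = (50.80, -6.900). Since CM ⟂ MF (tangency), |CF| = √(6.9² + 25.8²) = 26.71 regardless of where M sits on A1. So F lies on both circle(T, 62.69) and circle(C, 26.71); the below-TK intersection is F = (52.98, -33.52). M is the foot of the tangent from F: M = (44.30, -9.220).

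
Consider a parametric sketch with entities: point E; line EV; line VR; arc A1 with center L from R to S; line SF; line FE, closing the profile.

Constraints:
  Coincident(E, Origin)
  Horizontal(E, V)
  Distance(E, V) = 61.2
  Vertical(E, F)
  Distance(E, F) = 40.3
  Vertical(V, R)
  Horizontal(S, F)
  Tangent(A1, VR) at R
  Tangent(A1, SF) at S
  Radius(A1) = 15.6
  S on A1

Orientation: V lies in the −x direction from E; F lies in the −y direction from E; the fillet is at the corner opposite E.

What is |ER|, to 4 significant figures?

66.00

E is at the origin; EV is horizontal with |EV| = 61.2 and V on the −x side, so V = (-61.20, 0.000). E and F share the same x with |EF| = 40.3 and F on the −y side, so F = (0.000, -40.30). The virtual corner opposite E is at (-61.20, -40.30). A1 meets VR tangentially, so LR is at right angles to VR and A1 meets SF tangentially, so LS is at right angles to SF, with radius 15.6, so the center L sits 15.6 in from both sides at L = (-45.60, -24.70). That places the tangent points at R = (-61.20, -24.70) on VR and S = (-45.60, -40.30) on SF. Then |ER| = |R − E| = 66.00.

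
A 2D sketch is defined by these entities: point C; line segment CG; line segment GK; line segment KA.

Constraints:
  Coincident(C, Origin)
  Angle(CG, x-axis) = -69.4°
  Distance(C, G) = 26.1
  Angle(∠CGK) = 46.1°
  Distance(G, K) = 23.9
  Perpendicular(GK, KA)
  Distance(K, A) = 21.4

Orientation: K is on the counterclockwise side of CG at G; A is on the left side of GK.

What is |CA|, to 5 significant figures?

6.3555

∠CGK = 46.1°, so GK runs at -69.4° + (180° − 46.1°) = 64.500° from the x-axis; with |GK| = 23.9, K = G + 23.9·(cos 64.500°, sin 64.500°) = (19.472, -2.8594). GK ⟂ KA; with |KA| = 21.4 on the left of GK, A = K + 21.4·(-0.90259, 0.43051) = (0.15696, 6.3536). Then |CA| = |A − C| = 6.3555.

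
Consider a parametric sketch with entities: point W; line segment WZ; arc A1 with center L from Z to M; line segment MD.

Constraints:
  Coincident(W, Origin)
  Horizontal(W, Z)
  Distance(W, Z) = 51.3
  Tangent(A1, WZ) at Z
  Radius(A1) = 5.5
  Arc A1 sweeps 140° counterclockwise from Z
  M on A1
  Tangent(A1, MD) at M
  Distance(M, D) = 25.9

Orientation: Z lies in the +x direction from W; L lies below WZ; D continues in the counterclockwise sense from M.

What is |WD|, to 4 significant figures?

72.56

W is at the origin; W and Z share the same y with |WZ| = 51.3 and Z on the +x side, so Z = (51.30, 0.000). Since A1 is tangent to WZ there, LZ ⟂ WZ, so L = Z + (0, -5.5) = (51.30, -5.500). On A1, Z sits at bearing 90° from L; a 140° counterclockwise sweep puts M at bearing 230°, so M = L + 5.5·(cos 230°, sin 230°) = (47.76, -9.713). A1 meets MD tangentially, so LM is at right angles to MD, so MD runs along (−sin 230°, cos 230°); with |MD| = 25.9, D = (67.61, -26.36). Then |WD| = |D − W| = 72.56.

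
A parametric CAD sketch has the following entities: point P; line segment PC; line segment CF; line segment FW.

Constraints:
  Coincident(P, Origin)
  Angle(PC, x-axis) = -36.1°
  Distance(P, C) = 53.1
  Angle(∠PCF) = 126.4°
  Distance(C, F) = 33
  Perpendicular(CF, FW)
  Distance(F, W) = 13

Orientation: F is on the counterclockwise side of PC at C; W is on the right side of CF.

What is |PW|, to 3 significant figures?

85.3

P is at the origin; PC runs at -36.1° with length 53.1, so C = 53.1·(cos -36.1°, sin -36.1°) = (42.9, -31.3). ∠PCF = 126.4°, so CF runs at -36.1° + (180° − 126.4°) = 17.5° from the x-axis; with |CF| = 33.0, F = C + 33.0·(cos 17.5°, sin 17.5°) = (74.4, -21.4). CF is perpendicular to FW; with |FW| = 13.0 on the right of CF, W = F + 13.0·(0.301, -0.954) = (78.3, -33.8). Then |PW| = |W − P| = 85.3.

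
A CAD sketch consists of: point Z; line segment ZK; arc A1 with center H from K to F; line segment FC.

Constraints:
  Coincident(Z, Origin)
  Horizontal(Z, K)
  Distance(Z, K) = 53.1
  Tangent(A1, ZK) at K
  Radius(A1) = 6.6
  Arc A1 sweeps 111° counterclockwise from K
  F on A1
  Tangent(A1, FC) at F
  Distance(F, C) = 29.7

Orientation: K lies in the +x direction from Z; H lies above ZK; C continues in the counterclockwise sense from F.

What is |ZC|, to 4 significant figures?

60.91

Z is at the origin; ZK is horizontal with |ZK| = 53.1 and K on the +x side, so K = (53.10, 0.000). A1 meets ZK tangentially, so HK is at right angles to ZK, so H = K + (0, 6.6) = (53.10, 6.600). On A1, K sits at bearing -90° from H; a 111° counterclockwise sweep puts F at bearing 21°, so F = H + 6.6·(cos 21°, sin 21°) = (59.26, 8.965). The tangent condition forces HF to be normal to FC, so FC runs along (−sin 21°, cos 21°); with |FC| = 29.7, C = (48.62, 36.69). Then |ZC| = |C − Z| = 60.91.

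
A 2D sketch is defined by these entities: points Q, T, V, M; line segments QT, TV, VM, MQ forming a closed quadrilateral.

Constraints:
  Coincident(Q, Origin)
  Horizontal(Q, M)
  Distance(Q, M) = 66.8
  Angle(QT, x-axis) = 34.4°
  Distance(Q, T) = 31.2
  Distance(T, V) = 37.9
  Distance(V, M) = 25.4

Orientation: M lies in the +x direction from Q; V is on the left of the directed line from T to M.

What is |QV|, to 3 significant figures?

67.7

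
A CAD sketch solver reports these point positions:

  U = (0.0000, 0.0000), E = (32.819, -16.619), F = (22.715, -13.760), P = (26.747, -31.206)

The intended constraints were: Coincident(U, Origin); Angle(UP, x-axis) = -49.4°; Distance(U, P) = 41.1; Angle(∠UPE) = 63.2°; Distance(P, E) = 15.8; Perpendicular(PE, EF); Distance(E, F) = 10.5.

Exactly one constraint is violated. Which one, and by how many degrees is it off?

Perpendicular(PE, EF) — off by 6.80°.

U = (0.00, 0.00) ✓; UP at -49.40° ✓; |UP| = 41.10 ✓; ∠UPE = 63.20° ✓; |PE| = 15.80 ✓; ∠(PE, EF) = 96.80° ✗; |EF| = 10.50 ✓.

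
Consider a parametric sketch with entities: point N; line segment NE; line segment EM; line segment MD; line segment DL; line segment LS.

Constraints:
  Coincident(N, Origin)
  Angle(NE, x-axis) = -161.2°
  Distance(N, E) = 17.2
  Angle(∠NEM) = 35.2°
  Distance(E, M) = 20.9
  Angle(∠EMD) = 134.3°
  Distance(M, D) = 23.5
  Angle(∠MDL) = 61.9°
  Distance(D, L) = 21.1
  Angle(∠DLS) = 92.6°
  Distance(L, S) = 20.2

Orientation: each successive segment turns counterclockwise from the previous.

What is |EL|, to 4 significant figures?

28.39

∠EMD = 134.3° gives MD at 29.30° from the x-axis; with |MD| = 23.5, D = (24.26, 0.05658). ∠MDL = 61.9° gives DL at 147.4° from the x-axis; with |DL| = 21.1, L = (6.485, 11.42). Then |EL| = |L − E| = 28.39.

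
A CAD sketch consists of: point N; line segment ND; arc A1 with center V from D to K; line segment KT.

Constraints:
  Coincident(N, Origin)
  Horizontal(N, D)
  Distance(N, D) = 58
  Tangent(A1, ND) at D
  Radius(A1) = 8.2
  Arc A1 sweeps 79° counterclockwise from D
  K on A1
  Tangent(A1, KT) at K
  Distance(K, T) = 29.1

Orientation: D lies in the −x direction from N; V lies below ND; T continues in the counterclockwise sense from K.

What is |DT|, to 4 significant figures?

37.74

N is at the origin; N and D share the same y with |ND| = 58.0 and D on the −x side, so D = (-58.00, 0.000). The tangent condition forces VD to be normal to ND, so V = D + (0, -8.2) = (-58.00, -8.200). On A1, D sits at bearing 90° from V; a 79° counterclockwise sweep puts K at bearing 169°, so K = V + 8.2·(cos 169°, sin 169°) = (-66.05, -6.635). Since A1 is tangent to KT there, VK ⟂ KT, so KT runs along (−sin 169°, cos 169°); with |KT| = 29.1, T = (-71.60, -35.20). Then |DT| = |T − D| = 37.74.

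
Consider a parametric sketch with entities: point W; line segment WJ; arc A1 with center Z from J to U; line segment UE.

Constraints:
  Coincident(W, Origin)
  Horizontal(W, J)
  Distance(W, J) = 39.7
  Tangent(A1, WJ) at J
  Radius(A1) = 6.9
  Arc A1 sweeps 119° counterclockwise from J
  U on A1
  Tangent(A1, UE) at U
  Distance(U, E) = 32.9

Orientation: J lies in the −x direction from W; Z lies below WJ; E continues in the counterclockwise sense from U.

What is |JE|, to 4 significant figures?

40.26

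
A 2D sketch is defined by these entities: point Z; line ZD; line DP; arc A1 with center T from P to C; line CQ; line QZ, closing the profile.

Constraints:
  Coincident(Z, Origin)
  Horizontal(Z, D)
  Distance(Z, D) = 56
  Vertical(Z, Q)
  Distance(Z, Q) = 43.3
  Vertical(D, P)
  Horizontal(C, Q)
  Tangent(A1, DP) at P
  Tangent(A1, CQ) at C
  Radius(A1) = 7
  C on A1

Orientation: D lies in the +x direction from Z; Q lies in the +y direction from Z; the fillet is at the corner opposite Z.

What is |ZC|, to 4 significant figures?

65.39

The virtual corner opposite Z is at (56.00, 43.30). The tangent condition forces TP to be normal to DP and since A1 is tangent to CQ there, TC ⟂ CQ, with radius 7.0, so the center T sits 7.0 in from both sides at T = (49.00, 36.30). That places the tangent points at P = (56.00, 36.30) on DP and C = (49.00, 43.30) on CQ. Then |ZC| = |C − Z| = 65.39.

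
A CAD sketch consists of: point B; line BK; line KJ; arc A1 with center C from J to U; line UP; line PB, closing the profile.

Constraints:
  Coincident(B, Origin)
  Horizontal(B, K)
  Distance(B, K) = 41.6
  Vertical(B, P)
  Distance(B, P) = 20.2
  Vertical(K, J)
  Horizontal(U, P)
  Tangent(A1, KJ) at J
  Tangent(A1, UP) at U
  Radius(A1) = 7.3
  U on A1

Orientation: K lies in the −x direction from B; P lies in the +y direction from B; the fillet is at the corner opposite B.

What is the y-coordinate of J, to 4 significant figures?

12.90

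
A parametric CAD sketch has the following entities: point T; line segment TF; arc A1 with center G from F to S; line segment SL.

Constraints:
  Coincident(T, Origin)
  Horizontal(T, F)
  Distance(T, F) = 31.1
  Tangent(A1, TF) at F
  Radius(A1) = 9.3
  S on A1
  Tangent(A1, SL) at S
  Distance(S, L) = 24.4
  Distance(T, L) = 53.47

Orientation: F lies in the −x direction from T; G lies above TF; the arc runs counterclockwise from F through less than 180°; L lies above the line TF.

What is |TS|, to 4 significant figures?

29.33

Checks: |GS| = 9.300 ✓; ∠(GS, SL) = 90.00° ✓; |SL| = 24.40 ✓; |TL| = 53.47 ✓.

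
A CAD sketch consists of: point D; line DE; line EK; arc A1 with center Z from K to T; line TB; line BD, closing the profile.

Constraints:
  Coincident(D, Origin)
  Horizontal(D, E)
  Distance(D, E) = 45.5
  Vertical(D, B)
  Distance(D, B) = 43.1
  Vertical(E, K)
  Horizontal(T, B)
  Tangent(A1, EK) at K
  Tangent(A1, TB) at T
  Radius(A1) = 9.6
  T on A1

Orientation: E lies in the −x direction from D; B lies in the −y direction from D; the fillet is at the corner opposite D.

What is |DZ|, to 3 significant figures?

49.1

DB is vertical with |DB| = 43.1 and B on the −y side, so B = (0.00, -43.1). The virtual corner opposite D is at (-45.5, -43.1). Tangency of A1 to EK means the radius ZK is perpendicular to EK and A1 meets TB tangentially, so ZT is at right angles to TB, with radius 9.6, so the center Z sits 9.6 in from both sides at Z = (-35.9, -33.5). Then |DZ| = |Z − D| = 49.1.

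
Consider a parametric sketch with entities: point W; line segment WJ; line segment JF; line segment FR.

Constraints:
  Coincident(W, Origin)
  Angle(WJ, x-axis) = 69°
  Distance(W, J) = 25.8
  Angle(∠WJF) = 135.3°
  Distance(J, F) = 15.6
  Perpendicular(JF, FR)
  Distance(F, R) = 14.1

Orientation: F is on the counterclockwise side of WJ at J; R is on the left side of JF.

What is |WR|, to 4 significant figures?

34.18

W is at the origin; WJ runs at 69.0° with length 25.8, so J = 25.8·(cos 69.0°, sin 69.0°) = (9.246, 24.09). ∠WJF = 135.3°, so JF runs at 69.0° + (180° − 135.3°) = 113.7° from the x-axis; with |JF| = 15.6, F = J + 15.6·(cos 113.7°, sin 113.7°) = (2.976, 38.37). The perpendicularity gives FR at right angles to JF; with |FR| = 14.1 on the left of JF, R = F + 14.1·(-0.9157, -0.4019) = (-9.935, 32.70). Then |WR| = |R − W| = 34.18.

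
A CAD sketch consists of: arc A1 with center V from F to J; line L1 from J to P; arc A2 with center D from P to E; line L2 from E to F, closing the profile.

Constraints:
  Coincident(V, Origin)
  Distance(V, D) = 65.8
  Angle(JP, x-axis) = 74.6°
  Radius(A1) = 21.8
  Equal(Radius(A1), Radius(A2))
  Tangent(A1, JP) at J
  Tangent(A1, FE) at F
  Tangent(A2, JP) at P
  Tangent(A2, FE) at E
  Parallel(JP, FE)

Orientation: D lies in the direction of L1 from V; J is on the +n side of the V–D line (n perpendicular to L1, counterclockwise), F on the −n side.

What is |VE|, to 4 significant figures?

69.32

The slot axis is L1's direction at 74.6°, so u = (cos 74.6°, sin 74.6°) = (0.2656, 0.9641) and n = (−sin 74.6°, cos 74.6°) = (-0.9641, 0.2656). V is at the origin and D lies 65.8 along u from V, so D = 65.8·u = (17.47, 63.44). Tangency of A1 to both parallel lines with radius 21.8 puts J and F at V ± 21.8·n: J = (-21.02, 5.789), F = (21.02, -5.789). Equal radii place P and E the same way about D: P = D + 21.8·n = (-3.544, 69.23), E = D − 21.8·n = (38.49, 57.65). Then |VE| = |E − V| = 69.32.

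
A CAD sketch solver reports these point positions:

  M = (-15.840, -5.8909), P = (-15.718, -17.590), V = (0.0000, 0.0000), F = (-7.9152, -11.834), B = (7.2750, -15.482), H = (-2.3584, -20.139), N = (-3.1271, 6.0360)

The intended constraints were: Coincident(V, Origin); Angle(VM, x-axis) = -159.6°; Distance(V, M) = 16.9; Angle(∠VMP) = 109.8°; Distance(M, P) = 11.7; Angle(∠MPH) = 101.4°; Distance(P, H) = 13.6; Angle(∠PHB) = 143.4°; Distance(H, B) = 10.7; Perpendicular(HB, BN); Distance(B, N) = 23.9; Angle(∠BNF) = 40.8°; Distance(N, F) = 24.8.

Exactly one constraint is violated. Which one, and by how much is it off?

Distance(N, F) = 24.8 — off by 6.30.

V = (0.00, 0.00) ✓; VM at -159.6° ✓; |VM| = 16.90 ✓; ∠VMP = 109.8° ✓; |MP| = 11.70 ✓; ∠MPH = 101.4° ✓; |PH| = 13.60 ✓; ∠PHB = 143.4° ✓; |HB| = 10.70 ✓; ∠(HB, BN) = 90.00° ✓; |BN| = 23.90 ✓; ∠BNF = 40.80° ✓; |NF| = 18.50 ✗.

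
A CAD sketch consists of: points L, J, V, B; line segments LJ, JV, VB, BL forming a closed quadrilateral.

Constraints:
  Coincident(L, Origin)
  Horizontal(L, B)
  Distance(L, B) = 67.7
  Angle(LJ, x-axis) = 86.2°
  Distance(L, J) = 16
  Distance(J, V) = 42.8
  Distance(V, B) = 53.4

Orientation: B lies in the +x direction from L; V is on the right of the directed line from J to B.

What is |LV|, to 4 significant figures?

29.86

Checks: |JV| = 42.80 ✓; |VB| = 53.40 ✓.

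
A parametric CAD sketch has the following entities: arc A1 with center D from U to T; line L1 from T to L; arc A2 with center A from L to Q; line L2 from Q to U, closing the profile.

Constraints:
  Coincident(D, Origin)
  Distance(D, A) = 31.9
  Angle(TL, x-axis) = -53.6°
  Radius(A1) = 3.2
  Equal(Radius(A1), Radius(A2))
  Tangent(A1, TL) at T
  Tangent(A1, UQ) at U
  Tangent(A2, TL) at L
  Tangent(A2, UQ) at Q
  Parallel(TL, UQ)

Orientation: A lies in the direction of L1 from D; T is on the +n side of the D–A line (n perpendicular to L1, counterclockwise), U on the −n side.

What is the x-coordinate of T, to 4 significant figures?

2.576

The slot axis is L1's direction at -53.6°, so u = (cos -53.6°, sin -53.6°) = (0.5934, -0.8049) and n = (−sin -53.6°, cos -53.6°) = (0.8049, 0.5934). D is at the origin and A lies 31.9 along u from D, so A = 31.9·u = (18.93, -25.68). Tangency of A1 to both parallel lines with radius 3.2 puts T and U at D ± 3.2·n: T = (2.576, 1.899), U = (-2.576, -1.899). So T.x = 2.576.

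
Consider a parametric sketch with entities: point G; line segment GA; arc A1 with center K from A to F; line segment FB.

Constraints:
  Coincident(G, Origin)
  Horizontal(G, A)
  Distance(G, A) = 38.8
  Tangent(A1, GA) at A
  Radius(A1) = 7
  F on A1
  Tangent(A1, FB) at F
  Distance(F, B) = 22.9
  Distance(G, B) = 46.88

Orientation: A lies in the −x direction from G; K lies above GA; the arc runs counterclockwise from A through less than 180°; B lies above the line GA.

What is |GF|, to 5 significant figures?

32.892

G is at the origin; GA is horizontal with |GA| = 38.8 and A on the −x side, so A = (-38.800, 0.0000). A1 meets GA tangentially, so KA is at right angles to GA, so K = A + (0, 7) = (-38.800, 7.0000). Since KF ⟂ FB (tangency), |KB| = √(7.0² + 22.9²) = 23.946 regardless of where F sits on A1. So B lies on both circle(G, 46.88) and circle(K, 23.946); the above-GA intersection is B = (-35.424, 30.707). F is the foot of the tangent from B: F = (-31.884, 8.0819).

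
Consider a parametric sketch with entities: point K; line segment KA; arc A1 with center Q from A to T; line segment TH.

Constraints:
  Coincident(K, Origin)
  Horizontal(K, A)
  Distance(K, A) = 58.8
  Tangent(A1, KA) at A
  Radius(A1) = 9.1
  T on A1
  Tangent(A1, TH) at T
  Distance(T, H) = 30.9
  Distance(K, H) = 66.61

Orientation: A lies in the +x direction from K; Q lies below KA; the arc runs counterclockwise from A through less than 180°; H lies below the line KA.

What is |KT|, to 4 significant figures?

50.73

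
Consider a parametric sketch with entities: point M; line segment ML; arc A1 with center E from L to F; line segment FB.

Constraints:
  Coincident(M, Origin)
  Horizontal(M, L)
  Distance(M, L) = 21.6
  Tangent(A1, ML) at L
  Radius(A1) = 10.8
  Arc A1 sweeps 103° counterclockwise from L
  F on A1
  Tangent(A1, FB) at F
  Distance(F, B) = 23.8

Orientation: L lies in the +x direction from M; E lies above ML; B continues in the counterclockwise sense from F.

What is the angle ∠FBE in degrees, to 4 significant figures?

24.41°

M is at the origin; ML is horizontal with |ML| = 21.6 and L on the +x side, so L = (21.60, 0.000). The tangent condition forces EL to be normal to ML, so E = L + (0, 10.8) = (21.60, 10.80). On A1, L sits at bearing -90° from E; a 103° counterclockwise sweep puts F at bearing 13°, so F = E + 10.8·(cos 13°, sin 13°) = (32.12, 13.23). Tangency of A1 to FB means the radius EF is perpendicular to FB, so FB runs along (−sin 13°, cos 13°); with |FB| = 23.8, B = (26.77, 36.42). Then cos ∠FBE = BF·BE / (|BF||BE|), giving 24.41°.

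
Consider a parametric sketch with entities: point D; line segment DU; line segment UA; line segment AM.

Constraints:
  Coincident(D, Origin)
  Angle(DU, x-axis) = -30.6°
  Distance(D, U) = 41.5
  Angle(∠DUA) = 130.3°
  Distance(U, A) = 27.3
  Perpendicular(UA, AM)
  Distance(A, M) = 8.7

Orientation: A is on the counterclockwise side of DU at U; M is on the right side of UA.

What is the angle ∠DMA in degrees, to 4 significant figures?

53.30°

D is at the origin; DU runs at -30.6° with length 41.5, so U = 41.5·(cos -30.6°, sin -30.6°) = (35.72, -21.13). ∠DUA = 130.3°, so UA runs at -30.6° + (180° − 130.3°) = 19.10° from the x-axis; with |UA| = 27.3, A = U + 27.3·(cos 19.10°, sin 19.10°) = (61.52, -12.19). UA ⟂ AM; with |AM| = 8.7 on the right of UA, M = A + 8.7·(0.3272, -0.9449) = (64.36, -20.41). Then cos ∠DMA = MD·MA / (|MD||MA|), giving 53.30°.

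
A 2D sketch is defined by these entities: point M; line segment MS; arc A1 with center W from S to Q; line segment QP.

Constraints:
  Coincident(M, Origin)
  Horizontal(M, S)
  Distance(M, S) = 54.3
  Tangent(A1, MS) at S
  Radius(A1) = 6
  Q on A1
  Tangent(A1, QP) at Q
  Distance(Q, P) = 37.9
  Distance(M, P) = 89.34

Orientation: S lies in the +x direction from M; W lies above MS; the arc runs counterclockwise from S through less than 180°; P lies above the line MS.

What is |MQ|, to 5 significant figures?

58.799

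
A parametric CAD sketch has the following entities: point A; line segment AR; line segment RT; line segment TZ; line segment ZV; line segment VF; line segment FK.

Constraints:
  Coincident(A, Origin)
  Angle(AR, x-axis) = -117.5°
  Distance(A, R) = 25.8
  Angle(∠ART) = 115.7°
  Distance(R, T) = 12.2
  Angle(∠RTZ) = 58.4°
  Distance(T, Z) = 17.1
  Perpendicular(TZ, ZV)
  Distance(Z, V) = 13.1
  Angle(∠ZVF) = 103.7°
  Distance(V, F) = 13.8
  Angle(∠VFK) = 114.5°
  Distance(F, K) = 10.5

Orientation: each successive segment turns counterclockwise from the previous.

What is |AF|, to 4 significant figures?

29.65

A is at the origin; AR runs at -117.5° with length 25.8, so R = (-11.91, -22.88). ∠ART = 115.7° gives RT at -53.20° from the x-axis; with |RT| = 12.2, T = (-4.605, -32.65). ∠RTZ = 58.4° gives TZ at 68.40° from the x-axis; with |TZ| = 17.1, Z = (1.690, -16.75). TZ is perpendicular to ZV, so ZV runs at 158.4°; with |ZV| = 13.1, V = (-10.49, -11.93). ∠ZVF = 103.7° gives VF at -125.3° from the x-axis; with |VF| = 13.8, F = (-18.46, -23.19). Then |AF| = |F − A| = 29.65.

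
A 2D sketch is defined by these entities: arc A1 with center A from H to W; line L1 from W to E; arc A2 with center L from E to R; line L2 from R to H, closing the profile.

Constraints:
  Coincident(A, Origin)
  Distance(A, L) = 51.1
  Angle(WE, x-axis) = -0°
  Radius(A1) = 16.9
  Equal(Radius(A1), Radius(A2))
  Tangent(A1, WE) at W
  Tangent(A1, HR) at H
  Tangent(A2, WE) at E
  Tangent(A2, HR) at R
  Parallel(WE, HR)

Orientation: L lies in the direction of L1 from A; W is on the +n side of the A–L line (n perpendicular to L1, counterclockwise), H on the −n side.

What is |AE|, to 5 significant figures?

53.822

The slot axis is L1's direction at -0.0°, so u = (cos -0.0°, sin -0.0°) = (1.0000, -0.0000) and n = (−sin -0.0°, cos -0.0°) = (0.0000, 1.0000). A is at the origin and L lies 51.1 along u from A, so L = 51.1·u = (51.100, -0.0000). Tangency of A1 to both parallel lines with radius 16.9 puts W and H at A ± 16.9·n: W = (0.0000, 16.900), H = (-0.0000, -16.900). Equal radii place E and R the same way about L: E = L + 16.9·n = (51.100, 16.900), R = L − 16.9·n = (51.100, -16.900). Then |AE| = |E − A| = 53.822.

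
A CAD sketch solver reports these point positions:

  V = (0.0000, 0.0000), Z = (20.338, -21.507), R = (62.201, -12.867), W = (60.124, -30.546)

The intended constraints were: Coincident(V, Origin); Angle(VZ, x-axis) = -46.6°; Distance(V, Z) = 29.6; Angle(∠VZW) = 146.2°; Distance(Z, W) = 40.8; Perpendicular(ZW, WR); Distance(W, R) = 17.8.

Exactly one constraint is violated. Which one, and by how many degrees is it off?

Perpendicular(ZW, WR) — off by 6.10°.

V = (0.00, 0.00) ✓; VZ at -46.60° ✓; |VZ| = 29.60 ✓; ∠VZW = 146.2° ✓; |ZW| = 40.80 ✓; ∠(ZW, WR) = 96.10° ✗; |WR| = 17.80 ✓.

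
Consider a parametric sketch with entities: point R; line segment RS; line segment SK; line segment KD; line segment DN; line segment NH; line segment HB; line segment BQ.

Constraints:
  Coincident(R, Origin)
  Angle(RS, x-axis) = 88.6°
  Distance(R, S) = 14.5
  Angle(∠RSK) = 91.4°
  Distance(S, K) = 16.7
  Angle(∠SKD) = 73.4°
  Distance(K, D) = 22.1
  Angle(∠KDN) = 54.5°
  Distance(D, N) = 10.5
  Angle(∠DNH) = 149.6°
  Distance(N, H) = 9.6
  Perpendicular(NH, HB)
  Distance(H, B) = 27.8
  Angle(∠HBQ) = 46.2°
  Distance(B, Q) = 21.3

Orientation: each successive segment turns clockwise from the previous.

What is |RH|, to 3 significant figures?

11.5

R is at the origin; RS runs at 88.6° with length 14.5, so S = (0.354, 14.5). ∠RSK = 91.4° gives SK at 0.00° from the x-axis; with |SK| = 16.7, K = (17.1, 14.5). ∠SKD = 73.4° gives KD at -107° from the x-axis; with |KD| = 22.1, D = (10.7, -6.68). ∠KDN = 54.5° gives DN at 128° from the x-axis; with |DN| = 10.5, N = (4.29, 1.60). ∠DNH = 149.6° gives NH at 97.5° from the x-axis; with |NH| = 9.6, H = (3.04, 11.1). Then |RH| = |H − R| = 11.5.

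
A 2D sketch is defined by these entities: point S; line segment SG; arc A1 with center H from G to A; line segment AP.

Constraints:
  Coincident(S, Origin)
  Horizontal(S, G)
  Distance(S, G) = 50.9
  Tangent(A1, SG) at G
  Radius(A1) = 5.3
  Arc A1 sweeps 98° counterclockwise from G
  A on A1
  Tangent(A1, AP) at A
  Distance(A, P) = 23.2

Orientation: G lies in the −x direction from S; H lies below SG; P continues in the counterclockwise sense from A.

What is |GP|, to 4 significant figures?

29.08

S is at the origin; S and G share the same y with |SG| = 50.9 and G on the −x side, so G = (-50.90, 0.000). Since A1 is tangent to SG there, HG ⟂ SG, so H = G + (0, -5.3) = (-50.90, -5.300). On A1, G sits at bearing 90° from H; a 98° counterclockwise sweep puts A at bearing 188°, so A = H + 5.3·(cos 188°, sin 188°) = (-56.15, -6.038). Since A1 is tangent to AP there, HA ⟂ AP, so AP runs along (−sin 188°, cos 188°); with |AP| = 23.2, P = (-52.92, -29.01). Then |GP| = |P − G| = 29.08.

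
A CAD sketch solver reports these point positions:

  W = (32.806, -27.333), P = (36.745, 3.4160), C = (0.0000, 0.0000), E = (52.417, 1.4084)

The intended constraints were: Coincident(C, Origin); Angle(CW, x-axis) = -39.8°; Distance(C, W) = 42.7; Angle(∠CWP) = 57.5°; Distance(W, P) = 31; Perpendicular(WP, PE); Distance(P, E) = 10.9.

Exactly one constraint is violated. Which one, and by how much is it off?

Distance(P, E) = 10.9 — off by 4.90.

C = (0.00, 0.00) ✓; CW at -39.80° ✓; |CW| = 42.70 ✓; ∠CWP = 57.50° ✓; |WP| = 31.00 ✓; ∠(WP, PE) = 90.00° ✓; |PE| = 15.80 ✗.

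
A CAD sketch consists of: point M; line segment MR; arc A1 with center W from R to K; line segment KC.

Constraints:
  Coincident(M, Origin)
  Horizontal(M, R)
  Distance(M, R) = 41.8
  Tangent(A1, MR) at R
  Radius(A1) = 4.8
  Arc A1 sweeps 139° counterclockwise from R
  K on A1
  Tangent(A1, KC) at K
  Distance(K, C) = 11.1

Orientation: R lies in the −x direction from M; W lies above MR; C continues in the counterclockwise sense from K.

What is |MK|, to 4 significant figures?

39.56

Since A1 is tangent to MR there, WR ⟂ MR, so W = R + (0, 4.8) = (-41.80, 4.800). On A1, R sits at bearing -90° from W; a 139° counterclockwise sweep puts K at bearing 49°, so K = W + 4.8·(cos 49°, sin 49°) = (-38.65, 8.423). Then |MK| = |K − M| = 39.56.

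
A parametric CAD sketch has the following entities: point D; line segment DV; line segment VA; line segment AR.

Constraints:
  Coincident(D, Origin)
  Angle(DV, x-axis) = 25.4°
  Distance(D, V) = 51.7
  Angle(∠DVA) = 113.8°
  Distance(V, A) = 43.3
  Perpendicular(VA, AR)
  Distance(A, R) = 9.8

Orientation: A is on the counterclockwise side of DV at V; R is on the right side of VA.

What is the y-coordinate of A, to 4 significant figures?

65.46

D is at the origin; DV runs at 25.4° with length 51.7, so V = 51.7·(cos 25.4°, sin 25.4°) = (46.70, 22.18). ∠DVA = 113.8°, so VA runs at 25.4° + (180° − 113.8°) = 91.60° from the x-axis; with |VA| = 43.3, A = V + 43.3·(cos 91.60°, sin 91.60°) = (45.49, 65.46). So A.y = 65.46.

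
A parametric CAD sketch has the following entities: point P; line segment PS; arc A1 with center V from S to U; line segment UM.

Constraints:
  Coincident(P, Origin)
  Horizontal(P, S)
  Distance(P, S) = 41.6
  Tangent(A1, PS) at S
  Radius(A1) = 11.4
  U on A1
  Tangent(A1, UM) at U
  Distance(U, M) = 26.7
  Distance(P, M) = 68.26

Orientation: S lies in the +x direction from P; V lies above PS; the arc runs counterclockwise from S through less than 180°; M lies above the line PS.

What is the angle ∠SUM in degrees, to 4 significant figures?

141.5°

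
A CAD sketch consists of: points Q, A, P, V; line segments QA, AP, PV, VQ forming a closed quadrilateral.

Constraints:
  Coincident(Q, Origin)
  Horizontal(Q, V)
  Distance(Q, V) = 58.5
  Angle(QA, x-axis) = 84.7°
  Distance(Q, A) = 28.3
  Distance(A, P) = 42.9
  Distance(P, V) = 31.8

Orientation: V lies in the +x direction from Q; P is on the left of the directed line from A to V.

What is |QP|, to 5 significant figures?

53.974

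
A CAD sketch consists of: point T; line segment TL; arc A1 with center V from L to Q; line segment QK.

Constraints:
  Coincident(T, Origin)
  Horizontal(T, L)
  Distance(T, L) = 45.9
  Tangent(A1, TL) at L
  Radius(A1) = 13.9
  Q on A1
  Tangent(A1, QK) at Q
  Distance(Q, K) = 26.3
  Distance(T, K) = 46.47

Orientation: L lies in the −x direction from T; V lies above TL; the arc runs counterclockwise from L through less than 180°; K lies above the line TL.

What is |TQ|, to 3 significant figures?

34.2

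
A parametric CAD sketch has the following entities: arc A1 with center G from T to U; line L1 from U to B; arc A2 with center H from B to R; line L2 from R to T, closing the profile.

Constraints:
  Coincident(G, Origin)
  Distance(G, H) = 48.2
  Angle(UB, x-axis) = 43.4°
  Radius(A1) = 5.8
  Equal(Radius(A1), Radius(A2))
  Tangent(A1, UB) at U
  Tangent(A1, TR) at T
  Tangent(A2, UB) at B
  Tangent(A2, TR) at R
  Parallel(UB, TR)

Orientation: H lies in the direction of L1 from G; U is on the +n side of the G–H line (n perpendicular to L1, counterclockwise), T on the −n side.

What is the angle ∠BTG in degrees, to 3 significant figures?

76.5°

Tangency of A1 to both parallel lines with radius 5.8 puts U and T at G ± 5.8·n: U = (-3.99, 4.21), T = (3.99, -4.21). Equal radii place B and R the same way about H: B = H + 5.8·n = (31.0, 37.3), R = H − 5.8·n = (39.0, 28.9). Then cos ∠BTG = TB·TG / (|TB||TG|), giving 76.5°.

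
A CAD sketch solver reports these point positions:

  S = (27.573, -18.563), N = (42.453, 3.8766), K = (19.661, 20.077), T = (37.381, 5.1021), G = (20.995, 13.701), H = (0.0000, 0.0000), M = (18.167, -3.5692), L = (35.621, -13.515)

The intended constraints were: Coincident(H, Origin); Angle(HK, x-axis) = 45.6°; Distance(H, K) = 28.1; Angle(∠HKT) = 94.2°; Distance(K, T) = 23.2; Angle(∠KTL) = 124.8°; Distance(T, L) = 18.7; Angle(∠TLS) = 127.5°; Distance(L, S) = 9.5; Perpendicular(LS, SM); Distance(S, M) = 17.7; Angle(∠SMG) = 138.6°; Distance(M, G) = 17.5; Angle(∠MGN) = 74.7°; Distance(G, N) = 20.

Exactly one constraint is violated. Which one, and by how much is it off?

Distance(G, N) = 20 — off by 3.60.

H = (0.00, 0.00) ✓; HK at 45.60° ✓; |HK| = 28.10 ✓; ∠HKT = 94.20° ✓; |KT| = 23.20 ✓; ∠KTL = 124.8° ✓; |TL| = 18.70 ✓; ∠TLS = 127.5° ✓; |LS| = 9.500 ✓; ∠(LS, SM) = 90.00° ✓; |SM| = 17.70 ✓; ∠SMG = 138.6° ✓; |MG| = 17.50 ✓; ∠MGN = 74.70° ✓; |GN| = 23.60 ✗.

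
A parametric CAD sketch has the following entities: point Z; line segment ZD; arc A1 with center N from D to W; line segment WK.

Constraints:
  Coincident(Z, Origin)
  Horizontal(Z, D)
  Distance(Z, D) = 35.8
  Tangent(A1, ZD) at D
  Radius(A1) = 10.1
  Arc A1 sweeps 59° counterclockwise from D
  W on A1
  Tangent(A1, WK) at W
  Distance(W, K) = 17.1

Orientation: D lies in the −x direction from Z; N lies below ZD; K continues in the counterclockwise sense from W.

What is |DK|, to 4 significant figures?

26.22

On A1, D sits at bearing 90° from N; a 59° counterclockwise sweep puts W at bearing 149°, so W = N + 10.1·(cos 149°, sin 149°) = (-44.46, -4.898). Since A1 is tangent to WK there, NW ⟂ WK, so WK runs along (−sin 149°, cos 149°); with |WK| = 17.1, K = (-53.26, -19.56). Then |DK| = |K − D| = 26.22.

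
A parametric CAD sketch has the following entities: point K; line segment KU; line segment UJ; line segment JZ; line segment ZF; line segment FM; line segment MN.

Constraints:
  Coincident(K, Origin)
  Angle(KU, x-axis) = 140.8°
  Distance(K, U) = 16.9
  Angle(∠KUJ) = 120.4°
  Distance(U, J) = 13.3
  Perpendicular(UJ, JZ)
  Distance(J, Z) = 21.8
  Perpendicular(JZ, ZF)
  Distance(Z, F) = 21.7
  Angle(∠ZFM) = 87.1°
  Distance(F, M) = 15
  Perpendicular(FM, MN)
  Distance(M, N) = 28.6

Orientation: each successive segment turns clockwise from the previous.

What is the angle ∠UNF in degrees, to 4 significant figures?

46.33°

K is at the origin; KU runs at 140.8° with length 16.9, so U = (-13.10, 10.68). ∠KUJ = 120.4° gives UJ at 81.20° from the x-axis; with |UJ| = 13.3, J = (-11.06, 23.82). UJ ⟂ JZ, so JZ runs at -8.800°; with |JZ| = 21.8, Z = (10.48, 20.49). JZ ⟂ ZF, so ZF runs at -98.80°; with |ZF| = 21.7, F = (7.162, -0.9549). ∠ZFM = 87.1° gives FM at 168.3° from the x-axis; with |FM| = 15.0, M = (-7.527, 2.087). FM ⟂ MN, so MN runs at 78.30°; with |MN| = 28.6, N = (-1.727, 30.09). Then cos ∠UNF = NU·NF / (|NU||NF|), giving 46.33°.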